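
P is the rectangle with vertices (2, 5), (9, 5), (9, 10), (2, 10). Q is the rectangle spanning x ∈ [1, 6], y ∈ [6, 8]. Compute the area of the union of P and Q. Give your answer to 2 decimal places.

By inclusion–exclusion:
Individual areas: |P| = 35, |Q| = 10.
|P∩Q|: x∈[2,6], y∈[6,8] → 4·2 = 8.
|P ∪ Q| = 45 − 8 = 37.00.

37.00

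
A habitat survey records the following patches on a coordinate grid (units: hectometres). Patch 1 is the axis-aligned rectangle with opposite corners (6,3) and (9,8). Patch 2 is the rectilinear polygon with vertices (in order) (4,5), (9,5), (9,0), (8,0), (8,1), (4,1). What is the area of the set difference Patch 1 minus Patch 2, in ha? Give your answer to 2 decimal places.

|Patch 1| = 15, |Patch 1∩Patch 2| = 6.
|Patch 1 ∖ Patch 2| = |Patch 1| − |Patch 1∩Patch 2| = 15 − 6 = 9.00.

9.00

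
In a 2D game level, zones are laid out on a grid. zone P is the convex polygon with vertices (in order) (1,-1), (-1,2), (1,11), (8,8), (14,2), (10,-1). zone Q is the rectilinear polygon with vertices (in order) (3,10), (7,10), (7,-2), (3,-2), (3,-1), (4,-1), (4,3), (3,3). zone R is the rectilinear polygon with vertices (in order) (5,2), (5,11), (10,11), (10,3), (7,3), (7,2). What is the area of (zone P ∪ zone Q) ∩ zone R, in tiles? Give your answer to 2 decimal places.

|zone P ∪ zone Q| = 122.381.
|(zone P ∪ zone Q) ∩ zone R| = 29.21.

29.21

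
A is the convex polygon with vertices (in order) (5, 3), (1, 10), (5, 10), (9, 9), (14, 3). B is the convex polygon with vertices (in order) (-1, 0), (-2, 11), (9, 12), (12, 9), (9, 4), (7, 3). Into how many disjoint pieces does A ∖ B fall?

A ∖ B is a single connected region.

1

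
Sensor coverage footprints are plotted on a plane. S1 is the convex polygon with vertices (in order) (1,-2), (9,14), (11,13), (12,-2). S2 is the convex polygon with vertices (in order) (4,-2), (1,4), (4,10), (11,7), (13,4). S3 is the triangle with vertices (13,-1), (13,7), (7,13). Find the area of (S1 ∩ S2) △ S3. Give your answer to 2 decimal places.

70.68

|S1 ∩ S2| = 56.3294.
|(S1 ∩ S2) ∩ S3| = 4.8245.
|(S1 ∩ S2) △ S3| = 56.3294 + 24 − 9.6489 = 70.68.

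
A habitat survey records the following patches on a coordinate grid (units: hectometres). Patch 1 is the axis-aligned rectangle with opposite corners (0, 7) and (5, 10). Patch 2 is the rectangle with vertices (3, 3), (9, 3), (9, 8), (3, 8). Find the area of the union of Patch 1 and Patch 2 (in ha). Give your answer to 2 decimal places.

By inclusion–exclusion:
Individual areas: |Patch 1| = 15, |Patch 2| = 30.
|Patch 1∩Patch 2|: x∈[3,5], y∈[7,8] → 2·1 = 2.
|Patch 1 ∪ Patch 2| = 45 − 2 = 43.00.

43.00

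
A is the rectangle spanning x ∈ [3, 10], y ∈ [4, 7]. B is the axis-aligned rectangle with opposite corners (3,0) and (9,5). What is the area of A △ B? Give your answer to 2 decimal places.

|A∩B|: x∈[3,9], y∈[4,5] → 6·1 = 6.
|A △ B| = |A| + |B| − 2·|A∩B| = 21 + 30 − 12 = 39.00.

39.00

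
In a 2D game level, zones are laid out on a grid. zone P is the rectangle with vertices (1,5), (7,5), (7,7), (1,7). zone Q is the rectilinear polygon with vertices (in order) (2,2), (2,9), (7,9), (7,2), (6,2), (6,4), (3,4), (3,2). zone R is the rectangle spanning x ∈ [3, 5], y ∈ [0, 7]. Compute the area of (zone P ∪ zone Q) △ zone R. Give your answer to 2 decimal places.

33.00

|zone P ∪ zone Q| = 31.
|(zone P ∪ zone Q) ∩ zone R| = 6.
|(zone P ∪ zone Q) △ zone R| = 31 + 14 − 12 = 33.00.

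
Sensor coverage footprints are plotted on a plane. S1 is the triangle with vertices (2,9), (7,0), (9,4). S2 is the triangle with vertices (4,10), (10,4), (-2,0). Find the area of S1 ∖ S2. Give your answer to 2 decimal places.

|S1| = 19, |S1∩S2| = 13.8325.
|S1 ∖ S2| = |S1| − |S1∩S2| = 19 − 13.8325 = 5.17.

5.17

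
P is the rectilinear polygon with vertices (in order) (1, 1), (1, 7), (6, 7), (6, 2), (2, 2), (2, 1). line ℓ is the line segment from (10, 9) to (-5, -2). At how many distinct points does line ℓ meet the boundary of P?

2

The segment meets the boundary at (1,2.4), (6,6.067).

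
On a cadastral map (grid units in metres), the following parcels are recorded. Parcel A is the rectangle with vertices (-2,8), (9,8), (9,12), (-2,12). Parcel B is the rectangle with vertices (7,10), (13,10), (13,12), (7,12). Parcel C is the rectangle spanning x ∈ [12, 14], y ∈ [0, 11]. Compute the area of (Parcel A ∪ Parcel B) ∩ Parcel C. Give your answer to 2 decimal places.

The region (Parcel A ∪ Parcel B) ∩ Parcel C is the polygon with vertices (13,10), (12,10), (12,11), (13,11).
By the shoelace formula its area is 1.00.

1.00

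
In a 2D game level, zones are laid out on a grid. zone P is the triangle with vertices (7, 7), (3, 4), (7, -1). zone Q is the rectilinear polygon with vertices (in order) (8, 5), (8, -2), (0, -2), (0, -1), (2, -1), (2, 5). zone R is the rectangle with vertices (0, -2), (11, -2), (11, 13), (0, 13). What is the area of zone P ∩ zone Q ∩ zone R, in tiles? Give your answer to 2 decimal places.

The intersection is the polygon with vertices (3,4), (4.333,5), (7,5), (7,-1).
By the shoelace formula its area is 13.33.

13.33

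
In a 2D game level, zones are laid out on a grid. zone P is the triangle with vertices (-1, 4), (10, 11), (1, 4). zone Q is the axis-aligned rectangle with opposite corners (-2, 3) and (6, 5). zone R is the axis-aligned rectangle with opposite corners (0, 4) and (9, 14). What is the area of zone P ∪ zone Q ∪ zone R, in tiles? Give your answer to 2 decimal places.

By inclusion–exclusion:
Individual areas: |zone P| = 7, |zone Q| = 16, |zone R| = 90.
|zone P∩zone Q| = 1.8571.
|zone P∩zone R| = 6.6111.
|zone Q∩zone R|: x∈[0,6], y∈[4,5] → 6·1 = 6.
|zone P∩zone Q∩zone R| = 1.539.
|zone P ∪ zone Q ∪ zone R| = 113 − 14.4683 + 1.539 = 100.07.

100.07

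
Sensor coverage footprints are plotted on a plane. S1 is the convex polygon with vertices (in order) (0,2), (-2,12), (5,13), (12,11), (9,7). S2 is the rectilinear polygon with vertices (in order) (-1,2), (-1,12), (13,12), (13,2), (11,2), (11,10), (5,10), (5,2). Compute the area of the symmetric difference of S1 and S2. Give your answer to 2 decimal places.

|S1| = 90, |S2| = 92, |S1∩S2| = 62.4722.
|S1 △ S2| = |S1| + |S2| − 2·|S1∩S2| = 90 + 92 − 124.9444 = 57.06.

57.06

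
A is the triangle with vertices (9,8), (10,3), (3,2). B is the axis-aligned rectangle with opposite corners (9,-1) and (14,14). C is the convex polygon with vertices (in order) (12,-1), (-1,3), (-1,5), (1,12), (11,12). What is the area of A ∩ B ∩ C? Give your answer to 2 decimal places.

2.57

The intersection is the polygon with vertices (9,2.857), (9,8), (10,3).
By the shoelace formula its area is 2.57.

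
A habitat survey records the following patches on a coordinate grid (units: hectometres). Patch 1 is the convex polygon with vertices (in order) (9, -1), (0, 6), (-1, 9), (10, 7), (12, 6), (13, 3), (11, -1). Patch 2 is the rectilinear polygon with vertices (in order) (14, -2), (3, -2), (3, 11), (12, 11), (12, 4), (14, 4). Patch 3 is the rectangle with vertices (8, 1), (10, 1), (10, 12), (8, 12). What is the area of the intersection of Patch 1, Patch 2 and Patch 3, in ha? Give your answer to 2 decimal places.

The intersection is the polygon with vertices (10,7), (10,1), (8,1), (8,7.364).
By the shoelace formula its area is 12.36.

12.36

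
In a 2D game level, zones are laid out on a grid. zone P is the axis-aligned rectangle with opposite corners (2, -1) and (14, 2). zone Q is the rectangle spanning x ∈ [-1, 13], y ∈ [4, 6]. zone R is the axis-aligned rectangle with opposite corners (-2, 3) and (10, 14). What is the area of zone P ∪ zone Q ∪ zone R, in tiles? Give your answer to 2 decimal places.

By inclusion–exclusion:
Individual areas: |zone P| = 36, |zone Q| = 28, |zone R| = 132.
|zone P∩zone Q| = 0 (no overlap).
|zone P∩zone R| = 0 (no overlap).
|zone Q∩zone R|: x∈[-1,10], y∈[4,6] → 11·2 = 22.
|zone P∩zone Q∩zone R| = 0.
|zone P ∪ zone Q ∪ zone R| = 196 − 22 + 0 = 174.00.

174.00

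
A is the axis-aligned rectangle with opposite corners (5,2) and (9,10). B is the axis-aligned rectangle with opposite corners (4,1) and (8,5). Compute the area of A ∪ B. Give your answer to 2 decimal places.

39.00

By inclusion–exclusion:
Individual areas: |A| = 32, |B| = 16.
|A∩B|: x∈[5,8], y∈[2,5] → 3·3 = 9.
|A ∪ B| = 48 − 9 = 39.00.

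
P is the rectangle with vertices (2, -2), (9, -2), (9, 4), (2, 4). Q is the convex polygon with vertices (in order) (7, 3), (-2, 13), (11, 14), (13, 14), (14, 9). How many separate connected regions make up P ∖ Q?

1

P ∖ Q is a single connected region.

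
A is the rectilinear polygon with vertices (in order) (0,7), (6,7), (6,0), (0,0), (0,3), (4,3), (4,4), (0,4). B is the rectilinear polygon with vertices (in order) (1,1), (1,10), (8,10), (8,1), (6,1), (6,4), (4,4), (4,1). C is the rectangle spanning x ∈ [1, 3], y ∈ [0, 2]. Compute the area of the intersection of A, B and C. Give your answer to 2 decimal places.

The intersection is the polygon with vertices (1,1), (1,2), (3,2), (3,1).
By the shoelace formula its area is 2.00.

2.00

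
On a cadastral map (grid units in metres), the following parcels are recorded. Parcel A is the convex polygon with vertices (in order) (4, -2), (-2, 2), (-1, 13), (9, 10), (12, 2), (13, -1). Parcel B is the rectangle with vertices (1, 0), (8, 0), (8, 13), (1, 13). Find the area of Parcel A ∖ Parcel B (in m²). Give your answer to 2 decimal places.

|Parcel A| = 154.5, |Parcel A∩Parcel B| = 79.45.
|Parcel A ∖ Parcel B| = |Parcel A| − |Parcel A∩Parcel B| = 154.5 − 79.45 = 75.05.

75.05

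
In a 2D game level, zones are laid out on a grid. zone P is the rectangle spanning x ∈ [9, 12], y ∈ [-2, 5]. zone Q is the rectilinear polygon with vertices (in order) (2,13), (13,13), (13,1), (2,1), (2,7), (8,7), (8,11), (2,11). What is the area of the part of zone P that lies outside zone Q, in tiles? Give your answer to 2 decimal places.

|zone P| = 21, |zone P∩zone Q| = 12.
|zone P ∖ zone Q| = |zone P| − |zone P∩zone Q| = 21 − 12 = 9.00.

9.00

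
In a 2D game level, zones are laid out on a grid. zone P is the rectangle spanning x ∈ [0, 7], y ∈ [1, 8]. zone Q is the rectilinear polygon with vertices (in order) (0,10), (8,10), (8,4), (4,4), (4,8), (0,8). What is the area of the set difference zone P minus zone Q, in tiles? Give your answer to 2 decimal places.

|zone P| = 49, |zone P∩zone Q| = 12.
|zone P ∖ zone Q| = |zone P| − |zone P∩zone Q| = 49 − 12 = 37.00.

37.00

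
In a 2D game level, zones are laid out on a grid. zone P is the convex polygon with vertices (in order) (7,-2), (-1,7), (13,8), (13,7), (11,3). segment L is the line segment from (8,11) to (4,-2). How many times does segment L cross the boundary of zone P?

The segment meets the boundary at (4.771,0.507), (6.944,7.567).

2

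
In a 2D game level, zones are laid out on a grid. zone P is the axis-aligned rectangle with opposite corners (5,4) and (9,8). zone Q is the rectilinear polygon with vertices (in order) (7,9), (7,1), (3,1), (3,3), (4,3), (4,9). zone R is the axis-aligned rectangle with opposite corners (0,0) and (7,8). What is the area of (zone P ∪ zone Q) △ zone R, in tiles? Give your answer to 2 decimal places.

44.00

|zone P ∪ zone Q| = 34.
|(zone P ∪ zone Q) ∩ zone R| = 23.
|(zone P ∪ zone Q) △ zone R| = 34 + 56 − 46 = 44.00.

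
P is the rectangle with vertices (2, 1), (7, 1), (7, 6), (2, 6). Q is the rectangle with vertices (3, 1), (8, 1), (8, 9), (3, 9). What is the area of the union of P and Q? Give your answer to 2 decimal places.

By inclusion–exclusion:
Individual areas: |P| = 25, |Q| = 40.
|P∩Q|: x∈[3,7], y∈[1,6] → 4·5 = 20.
|P ∪ Q| = 65 − 20 = 45.00.

45.00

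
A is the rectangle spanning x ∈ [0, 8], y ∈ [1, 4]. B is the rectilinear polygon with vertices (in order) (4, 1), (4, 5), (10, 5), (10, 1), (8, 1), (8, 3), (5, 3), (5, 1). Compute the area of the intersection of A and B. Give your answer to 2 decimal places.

6.00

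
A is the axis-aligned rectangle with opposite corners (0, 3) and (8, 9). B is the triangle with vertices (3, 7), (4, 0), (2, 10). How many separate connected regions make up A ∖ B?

2

A ∖ B splits into 2 disjoint pieces (area 29.5238, area 16.8).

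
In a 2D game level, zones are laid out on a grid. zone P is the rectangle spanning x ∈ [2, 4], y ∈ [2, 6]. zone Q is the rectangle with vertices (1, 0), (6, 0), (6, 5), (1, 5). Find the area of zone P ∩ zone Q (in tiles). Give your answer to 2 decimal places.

|zone P∩zone Q|: x∈[2,4], y∈[2,5] → 2·3 = 6.

6.00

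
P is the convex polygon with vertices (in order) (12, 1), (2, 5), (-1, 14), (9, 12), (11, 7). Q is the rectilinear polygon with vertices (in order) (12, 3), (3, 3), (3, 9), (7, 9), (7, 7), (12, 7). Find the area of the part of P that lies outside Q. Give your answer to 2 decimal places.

|P| = 94.5, |P∩Q| = 38.1333.
|P ∖ Q| = |P| − |P∩Q| = 94.5 − 38.1333 = 56.37.

56.37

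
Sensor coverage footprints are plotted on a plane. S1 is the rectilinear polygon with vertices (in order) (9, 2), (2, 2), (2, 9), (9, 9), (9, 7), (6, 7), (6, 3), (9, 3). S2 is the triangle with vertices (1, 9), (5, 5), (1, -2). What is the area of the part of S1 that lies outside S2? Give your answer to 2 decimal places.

26.07

|S1| = 37, |S1∩S2| = 10.9286.
|S1 ∖ S2| = |S1| − |S1∩S2| = 37 − 10.9286 = 26.07.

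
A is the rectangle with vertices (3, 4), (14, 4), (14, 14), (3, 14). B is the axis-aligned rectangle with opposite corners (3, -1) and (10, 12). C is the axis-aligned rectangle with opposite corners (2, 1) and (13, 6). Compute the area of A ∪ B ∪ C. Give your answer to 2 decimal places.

By inclusion–exclusion:
Individual areas: |A| = 110, |B| = 91, |C| = 55.
|A∩B|: x∈[3,10], y∈[4,12] → 7·8 = 56.
|A∩C|: x∈[3,13], y∈[4,6] → 10·2 = 20.
|B∩C|: x∈[3,10], y∈[1,6] → 7·5 = 35.
|A∩B∩C| = 14.
|A ∪ B ∪ C| = 256 − 111 + 14 = 159.00.

159.00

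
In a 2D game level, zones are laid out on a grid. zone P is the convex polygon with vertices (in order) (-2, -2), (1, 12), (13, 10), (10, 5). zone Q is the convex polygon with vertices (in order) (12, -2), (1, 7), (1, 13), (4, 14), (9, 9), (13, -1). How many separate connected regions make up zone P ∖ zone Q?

zone P ∖ zone Q splits into 2 disjoint pieces (area 37.127, area 12.48).

2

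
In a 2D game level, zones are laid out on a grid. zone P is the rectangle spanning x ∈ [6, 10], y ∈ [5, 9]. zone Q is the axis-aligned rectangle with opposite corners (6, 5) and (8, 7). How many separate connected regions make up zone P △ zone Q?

1

zone P △ zone Q is a single connected region.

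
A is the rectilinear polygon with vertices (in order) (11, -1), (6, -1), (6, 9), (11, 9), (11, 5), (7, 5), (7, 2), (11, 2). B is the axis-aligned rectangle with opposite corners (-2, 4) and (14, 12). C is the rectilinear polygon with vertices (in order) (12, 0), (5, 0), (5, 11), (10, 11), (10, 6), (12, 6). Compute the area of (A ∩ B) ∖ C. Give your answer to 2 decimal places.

3.00

|A ∩ B| = 21.
|(A ∩ B) ∩ C| = 18.
|(A ∩ B) ∖ C| = 21 − 18 = 3.00.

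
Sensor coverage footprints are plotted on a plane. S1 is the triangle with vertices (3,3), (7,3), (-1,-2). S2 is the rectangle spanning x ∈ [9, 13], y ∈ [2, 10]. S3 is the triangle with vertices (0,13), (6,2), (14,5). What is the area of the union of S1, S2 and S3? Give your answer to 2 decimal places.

83.09

By inclusion–exclusion:
Individual areas: |S1| = 10, |S2| = 32, |S3| = 53.
|S1∩S2| = 0.
|S1∩S3| = 0.5566.
|S2∩S3| = 11.3571.
|S1∩S2∩S3| = 0.
|S1 ∪ S2 ∪ S3| = 95 − 11.9138 + 0 = 83.09.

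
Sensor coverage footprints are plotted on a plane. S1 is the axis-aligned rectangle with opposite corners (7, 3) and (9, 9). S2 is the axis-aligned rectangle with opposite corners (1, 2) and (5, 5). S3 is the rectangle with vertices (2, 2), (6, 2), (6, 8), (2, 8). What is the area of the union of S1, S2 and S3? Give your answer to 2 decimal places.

By inclusion–exclusion:
Individual areas: |S1| = 12, |S2| = 12, |S3| = 24.
|S1∩S2| = 0 (no overlap).
|S1∩S3| = 0 (no overlap).
|S2∩S3|: x∈[2,5], y∈[2,5] → 3·3 = 9.
|S1∩S2∩S3| = 0.
|S1 ∪ S2 ∪ S3| = 48 − 9 + 0 = 39.00.

39.00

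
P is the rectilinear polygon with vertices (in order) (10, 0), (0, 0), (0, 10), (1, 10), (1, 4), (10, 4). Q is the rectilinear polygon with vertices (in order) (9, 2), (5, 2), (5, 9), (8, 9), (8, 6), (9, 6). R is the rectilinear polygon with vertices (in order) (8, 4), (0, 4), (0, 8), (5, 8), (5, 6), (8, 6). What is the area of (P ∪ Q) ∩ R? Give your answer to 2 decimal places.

|P ∪ Q| = 63.
|(P ∪ Q) ∩ R| = 10.00.

10.00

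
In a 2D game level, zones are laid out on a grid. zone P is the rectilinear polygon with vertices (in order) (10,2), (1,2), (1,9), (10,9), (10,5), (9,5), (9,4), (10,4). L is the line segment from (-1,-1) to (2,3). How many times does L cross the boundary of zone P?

1

The segment meets the boundary at (1.25,2).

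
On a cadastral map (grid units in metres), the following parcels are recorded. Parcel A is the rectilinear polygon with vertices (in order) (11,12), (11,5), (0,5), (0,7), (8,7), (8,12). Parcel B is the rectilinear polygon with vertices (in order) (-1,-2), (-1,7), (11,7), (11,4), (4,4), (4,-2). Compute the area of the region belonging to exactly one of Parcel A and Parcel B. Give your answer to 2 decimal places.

|Parcel A| = 37, |Parcel B| = 66, |Parcel A∩Parcel B| = 22.
|Parcel A △ Parcel B| = |Parcel A| + |Parcel B| − 2·|Parcel A∩Parcel B| = 37 + 66 − 44 = 59.00.

59.00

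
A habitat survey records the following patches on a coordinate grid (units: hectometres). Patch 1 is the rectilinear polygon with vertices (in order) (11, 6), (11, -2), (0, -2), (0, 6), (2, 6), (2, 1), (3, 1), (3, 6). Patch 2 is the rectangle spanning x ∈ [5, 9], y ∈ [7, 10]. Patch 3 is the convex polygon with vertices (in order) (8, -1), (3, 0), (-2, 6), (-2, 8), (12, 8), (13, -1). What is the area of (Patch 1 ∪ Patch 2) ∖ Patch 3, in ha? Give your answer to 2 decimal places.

29.88

|Patch 1 ∪ Patch 2| = 95.
|(Patch 1 ∪ Patch 2) ∩ Patch 3| = 65.1167.
|(Patch 1 ∪ Patch 2) ∖ Patch 3| = 95 − 65.1167 = 29.88.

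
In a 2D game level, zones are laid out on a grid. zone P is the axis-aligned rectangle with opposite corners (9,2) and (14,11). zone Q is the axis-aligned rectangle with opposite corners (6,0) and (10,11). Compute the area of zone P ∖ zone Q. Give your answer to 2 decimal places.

36.00

|zone P∩zone Q|: x∈[9,10], y∈[2,11] → 1·9 = 9.
|zone P| = 45.
|zone P ∖ zone Q| = |zone P| − |zone P∩zone Q| = 45 − 9 = 36.00.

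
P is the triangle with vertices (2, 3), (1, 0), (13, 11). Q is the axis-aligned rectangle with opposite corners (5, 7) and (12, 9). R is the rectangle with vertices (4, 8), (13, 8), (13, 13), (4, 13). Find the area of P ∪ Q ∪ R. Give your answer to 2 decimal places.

By inclusion–exclusion:
Individual areas: |P| = 12.5, |Q| = 14, |R| = 45.
|P∩Q| = 1.7045.
|P∩R| = 1.2784.
|Q∩R|: x∈[5,12], y∈[8,9] → 7·1 = 7.
|P∩Q∩R| = 0.7102.
|P ∪ Q ∪ R| = 71.5 − 9.983 + 0.7102 = 62.23.

62.23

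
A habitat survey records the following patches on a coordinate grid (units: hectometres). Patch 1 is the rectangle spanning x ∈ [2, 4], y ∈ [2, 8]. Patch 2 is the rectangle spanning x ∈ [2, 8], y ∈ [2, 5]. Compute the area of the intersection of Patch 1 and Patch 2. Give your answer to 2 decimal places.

6.00

|Patch 1∩Patch 2|: x∈[2,4], y∈[2,5] → 2·3 = 6.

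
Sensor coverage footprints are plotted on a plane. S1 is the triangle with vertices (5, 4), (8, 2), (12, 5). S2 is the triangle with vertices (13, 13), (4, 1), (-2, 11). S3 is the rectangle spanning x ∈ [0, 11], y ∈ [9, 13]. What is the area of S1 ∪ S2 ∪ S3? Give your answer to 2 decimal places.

By inclusion–exclusion:
Individual areas: |S1| = 8.5, |S2| = 81, |S3| = 44.
|S1∩S2| = 0.4722.
|S1∩S3| = 0.
|S2∩S3| = 32.3333.
|S1∩S2∩S3| = 0.
|S1 ∪ S2 ∪ S3| = 133.5 − 32.8056 + 0 = 100.69.

100.69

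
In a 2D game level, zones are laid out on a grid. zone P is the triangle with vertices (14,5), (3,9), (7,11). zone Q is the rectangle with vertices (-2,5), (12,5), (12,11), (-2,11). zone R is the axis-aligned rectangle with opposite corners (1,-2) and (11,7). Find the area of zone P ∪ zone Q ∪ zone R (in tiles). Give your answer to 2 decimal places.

154.99

By inclusion–exclusion:
Individual areas: |zone P| = 19, |zone Q| = 84, |zone R| = 90.
|zone P∩zone Q| = 18.013.
|zone P∩zone R| = 1.1364.
|zone Q∩zone R|: x∈[1,11], y∈[5,7] → 10·2 = 20.
|zone P∩zone Q∩zone R| = 1.1364.
|zone P ∪ zone Q ∪ zone R| = 193 − 39.1494 + 1.1364 = 154.99.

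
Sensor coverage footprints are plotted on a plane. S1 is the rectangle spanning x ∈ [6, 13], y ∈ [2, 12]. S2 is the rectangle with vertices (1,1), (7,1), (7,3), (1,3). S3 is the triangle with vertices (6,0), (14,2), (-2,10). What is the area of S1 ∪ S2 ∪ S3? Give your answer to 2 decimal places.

109.05

By inclusion–exclusion:
Individual areas: |S1| = 70, |S2| = 12, |S3| = 48.
|S1∩S2|: x∈[6,7], y∈[2,3] → 1·1 = 1.
|S1∩S3| = 15.75.
|S2∩S3| = 5.2.
|S1∩S2∩S3| = 1.
|S1 ∪ S2 ∪ S3| = 130 − 21.95 + 1 = 109.05.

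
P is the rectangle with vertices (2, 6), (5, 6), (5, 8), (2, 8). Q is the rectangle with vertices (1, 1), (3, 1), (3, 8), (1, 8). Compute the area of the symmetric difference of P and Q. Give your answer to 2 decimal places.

16.00

|P∩Q|: x∈[2,3], y∈[6,8] → 1·2 = 2.
|P △ Q| = |P| + |Q| − 2·|P∩Q| = 6 + 14 − 4 = 16.00.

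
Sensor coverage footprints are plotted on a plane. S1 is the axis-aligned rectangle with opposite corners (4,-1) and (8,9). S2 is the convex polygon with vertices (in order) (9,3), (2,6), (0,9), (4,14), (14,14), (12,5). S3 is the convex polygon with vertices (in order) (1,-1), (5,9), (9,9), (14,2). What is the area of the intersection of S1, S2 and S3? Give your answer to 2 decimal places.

The intersection is the polygon with vertices (8,9), (8,3.429), (4,5.143), (4,6.5), (5,9).
By the shoelace formula its area is 17.61.

17.61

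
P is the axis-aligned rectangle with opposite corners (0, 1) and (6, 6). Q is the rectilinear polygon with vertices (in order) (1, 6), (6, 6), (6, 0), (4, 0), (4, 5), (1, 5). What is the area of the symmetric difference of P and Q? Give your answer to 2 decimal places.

19.00

|P| = 30, |Q| = 15, |P∩Q| = 13.
|P △ Q| = |P| + |Q| − 2·|P∩Q| = 30 + 15 − 26 = 19.00.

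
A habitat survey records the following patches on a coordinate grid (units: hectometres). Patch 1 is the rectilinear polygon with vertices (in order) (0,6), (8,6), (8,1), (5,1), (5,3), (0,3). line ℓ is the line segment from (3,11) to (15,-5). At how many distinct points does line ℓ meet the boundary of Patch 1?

2

The segment meets the boundary at (8,4.333), (6.75,6).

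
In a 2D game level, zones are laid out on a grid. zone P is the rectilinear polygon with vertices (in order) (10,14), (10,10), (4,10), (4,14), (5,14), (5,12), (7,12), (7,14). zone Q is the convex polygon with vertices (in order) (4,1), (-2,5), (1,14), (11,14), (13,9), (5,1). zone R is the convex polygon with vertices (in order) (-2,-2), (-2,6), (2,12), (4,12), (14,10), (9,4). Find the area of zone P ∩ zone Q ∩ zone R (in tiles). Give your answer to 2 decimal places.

The intersection is the polygon with vertices (4,10), (4,12), (10,10.8), (10,10).
By the shoelace formula its area is 8.40.

8.40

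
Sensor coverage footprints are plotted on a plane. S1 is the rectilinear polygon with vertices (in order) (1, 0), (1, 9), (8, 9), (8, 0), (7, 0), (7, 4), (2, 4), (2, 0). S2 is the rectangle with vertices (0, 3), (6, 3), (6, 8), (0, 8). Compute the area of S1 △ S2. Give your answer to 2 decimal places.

31.00

|S1| = 43, |S2| = 30, |S1∩S2| = 21.
|S1 △ S2| = |S1| + |S2| − 2·|S1∩S2| = 43 + 30 − 42 = 31.00.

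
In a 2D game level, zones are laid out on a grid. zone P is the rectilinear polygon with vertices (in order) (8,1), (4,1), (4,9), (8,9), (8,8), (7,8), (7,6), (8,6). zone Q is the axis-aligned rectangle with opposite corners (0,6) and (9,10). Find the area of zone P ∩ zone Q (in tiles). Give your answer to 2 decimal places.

10.00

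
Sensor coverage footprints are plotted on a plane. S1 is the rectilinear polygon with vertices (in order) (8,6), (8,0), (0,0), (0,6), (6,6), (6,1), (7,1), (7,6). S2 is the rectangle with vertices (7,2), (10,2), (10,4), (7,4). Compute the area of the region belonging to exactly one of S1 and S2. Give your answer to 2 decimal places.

|S1| = 43, |S2| = 6, |S1∩S2| = 2.
|S1 △ S2| = |S1| + |S2| − 2·|S1∩S2| = 43 + 6 − 4 = 45.00.

45.00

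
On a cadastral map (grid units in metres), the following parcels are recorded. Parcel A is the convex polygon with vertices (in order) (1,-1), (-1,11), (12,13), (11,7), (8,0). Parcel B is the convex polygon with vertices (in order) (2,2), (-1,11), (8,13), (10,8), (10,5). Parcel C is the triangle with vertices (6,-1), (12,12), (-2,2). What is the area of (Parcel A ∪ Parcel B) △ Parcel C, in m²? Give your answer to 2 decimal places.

|Parcel A ∪ Parcel B| = 131.8406.
|(Parcel A ∪ Parcel B) ∩ Parcel C| = 57.1008.
|(Parcel A ∪ Parcel B) △ Parcel C| = 131.8406 + 61 − 114.2016 = 78.64.

78.64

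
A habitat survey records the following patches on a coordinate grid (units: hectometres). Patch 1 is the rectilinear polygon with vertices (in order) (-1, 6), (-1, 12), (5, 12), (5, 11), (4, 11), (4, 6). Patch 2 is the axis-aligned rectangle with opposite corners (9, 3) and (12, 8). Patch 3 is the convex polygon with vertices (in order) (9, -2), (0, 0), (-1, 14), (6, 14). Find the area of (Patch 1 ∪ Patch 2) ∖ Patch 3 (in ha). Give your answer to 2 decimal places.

|Patch 1 ∪ Patch 2| = 46.
|(Patch 1 ∪ Patch 2) ∩ Patch 3| = 28.8571.
|(Patch 1 ∪ Patch 2) ∖ Patch 3| = 46 − 28.8571 = 17.14.

17.14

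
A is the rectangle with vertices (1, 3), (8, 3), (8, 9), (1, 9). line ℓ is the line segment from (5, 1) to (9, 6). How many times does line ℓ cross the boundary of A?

2

The segment meets the boundary at (8,4.75), (6.6,3).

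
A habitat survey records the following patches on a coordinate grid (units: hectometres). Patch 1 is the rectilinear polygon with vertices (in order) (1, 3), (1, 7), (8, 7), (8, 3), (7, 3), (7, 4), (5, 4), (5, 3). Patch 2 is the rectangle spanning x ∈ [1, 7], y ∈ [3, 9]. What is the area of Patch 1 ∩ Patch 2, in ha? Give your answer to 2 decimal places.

22.00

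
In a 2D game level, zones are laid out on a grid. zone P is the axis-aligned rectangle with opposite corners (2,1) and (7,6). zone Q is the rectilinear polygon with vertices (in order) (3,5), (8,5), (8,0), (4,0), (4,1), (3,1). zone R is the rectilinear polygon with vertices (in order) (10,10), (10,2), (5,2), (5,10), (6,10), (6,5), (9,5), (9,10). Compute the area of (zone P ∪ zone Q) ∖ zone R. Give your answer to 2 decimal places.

23.00

|zone P ∪ zone Q| = 33.
|(zone P ∪ zone Q) ∩ zone R| = 10.
|(zone P ∪ zone Q) ∖ zone R| = 33 − 10 = 23.00.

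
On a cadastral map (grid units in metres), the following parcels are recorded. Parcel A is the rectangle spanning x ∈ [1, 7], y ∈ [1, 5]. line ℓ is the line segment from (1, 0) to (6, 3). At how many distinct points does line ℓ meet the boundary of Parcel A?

The segment meets the boundary at (2.667,1).

1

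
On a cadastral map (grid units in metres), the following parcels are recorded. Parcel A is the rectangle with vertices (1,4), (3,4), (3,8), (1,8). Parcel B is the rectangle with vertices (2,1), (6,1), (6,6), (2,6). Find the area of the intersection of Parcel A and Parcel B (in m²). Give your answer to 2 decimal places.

|Parcel A∩Parcel B|: x∈[2,3], y∈[4,6] → 1·2 = 2.

2.00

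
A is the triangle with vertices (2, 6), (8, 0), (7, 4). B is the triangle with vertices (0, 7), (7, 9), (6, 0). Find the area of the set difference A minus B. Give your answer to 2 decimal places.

3.37

|A| = 9, |A∩B| = 5.6298.
|A ∖ B| = |A| − |A∩B| = 9 − 5.6298 = 3.37.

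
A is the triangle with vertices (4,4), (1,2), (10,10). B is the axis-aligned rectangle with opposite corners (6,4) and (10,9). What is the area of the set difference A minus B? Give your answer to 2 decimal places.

2.17

|A| = 3, |A∩B| = 0.8264.
|A ∖ B| = |A| − |A∩B| = 3 − 0.8264 = 2.17.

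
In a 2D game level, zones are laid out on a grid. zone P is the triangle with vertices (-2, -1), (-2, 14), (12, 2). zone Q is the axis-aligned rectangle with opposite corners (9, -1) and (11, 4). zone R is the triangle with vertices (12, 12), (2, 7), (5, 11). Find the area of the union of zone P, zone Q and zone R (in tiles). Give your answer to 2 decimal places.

121.62

By inclusion–exclusion:
Individual areas: |zone P| = 105, |zone Q| = 10, |zone R| = 12.5.
|zone P∩zone Q| = 4.0952.
|zone P∩zone R| = 1.7878.
|zone Q∩zone R| = 0.
|zone P∩zone Q∩zone R| = 0.
|zone P ∪ zone Q ∪ zone R| = 127.5 − 5.883 + 0 = 121.62.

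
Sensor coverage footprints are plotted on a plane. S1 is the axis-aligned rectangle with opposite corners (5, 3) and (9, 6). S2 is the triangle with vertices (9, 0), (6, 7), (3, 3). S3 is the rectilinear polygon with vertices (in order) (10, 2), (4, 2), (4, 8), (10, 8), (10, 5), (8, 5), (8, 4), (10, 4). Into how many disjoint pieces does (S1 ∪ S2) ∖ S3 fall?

3

(S1 ∪ S2) ∖ S3 splits into 3 disjoint pieces (area 1, area 3.1429, area 0.9167).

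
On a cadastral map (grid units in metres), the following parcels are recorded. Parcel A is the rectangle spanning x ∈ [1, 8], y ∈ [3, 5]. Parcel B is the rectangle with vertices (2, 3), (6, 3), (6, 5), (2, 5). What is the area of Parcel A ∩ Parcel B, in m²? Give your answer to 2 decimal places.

8.00

|Parcel A∩Parcel B|: x∈[2,6], y∈[3,5] → 4·2 = 8.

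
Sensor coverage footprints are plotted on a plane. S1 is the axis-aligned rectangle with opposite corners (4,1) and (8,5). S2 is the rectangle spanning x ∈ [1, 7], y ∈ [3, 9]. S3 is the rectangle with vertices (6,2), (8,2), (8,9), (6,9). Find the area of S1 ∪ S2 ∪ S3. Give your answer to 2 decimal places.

50.00

By inclusion–exclusion:
Individual areas: |S1| = 16, |S2| = 36, |S3| = 14.
|S1∩S2|: x∈[4,7], y∈[3,5] → 3·2 = 6.
|S1∩S3|: x∈[6,8], y∈[2,5] → 2·3 = 6.
|S2∩S3|: x∈[6,7], y∈[3,9] → 1·6 = 6.
|S1∩S2∩S3| = 2.
|S1 ∪ S2 ∪ S3| = 66 − 18 + 2 = 50.00.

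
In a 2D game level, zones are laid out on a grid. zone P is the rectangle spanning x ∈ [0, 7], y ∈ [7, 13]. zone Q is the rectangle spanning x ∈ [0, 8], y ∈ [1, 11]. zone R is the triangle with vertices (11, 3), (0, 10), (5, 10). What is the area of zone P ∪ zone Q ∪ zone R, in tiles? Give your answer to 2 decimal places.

96.39

By inclusion–exclusion:
Individual areas: |zone P| = 42, |zone Q| = 80, |zone R| = 17.5.
|zone P∩zone Q|: x∈[0,7], y∈[7,11] → 7·4 = 28.
|zone P∩zone R| = 11.5952.
|zone Q∩zone R| = 15.1136.
|zone P∩zone Q∩zone R| = 11.5952.
|zone P ∪ zone Q ∪ zone R| = 139.5 − 54.7089 + 11.5952 = 96.39.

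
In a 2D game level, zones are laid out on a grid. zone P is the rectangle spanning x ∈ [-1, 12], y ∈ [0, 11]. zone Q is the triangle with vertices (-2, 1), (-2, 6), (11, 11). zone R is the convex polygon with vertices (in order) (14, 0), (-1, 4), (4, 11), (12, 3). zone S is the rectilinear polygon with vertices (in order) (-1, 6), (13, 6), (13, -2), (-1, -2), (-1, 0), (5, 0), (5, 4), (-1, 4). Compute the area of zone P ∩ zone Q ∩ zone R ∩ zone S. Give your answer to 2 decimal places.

6.97

The intersection is the polygon with vertices (1.9,4), (-1,4), (0.429,6), (4.5,6).
By the shoelace formula its area is 6.97.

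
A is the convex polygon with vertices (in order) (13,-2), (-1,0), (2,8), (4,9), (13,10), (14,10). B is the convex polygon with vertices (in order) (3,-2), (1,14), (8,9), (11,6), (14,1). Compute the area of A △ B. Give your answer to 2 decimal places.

66.74

|A| = 134.5, |B| = 107, |A∩B| = 87.3814.
|A △ B| = |A| + |B| − 2·|A∩B| = 134.5 + 107 − 174.7629 = 66.74.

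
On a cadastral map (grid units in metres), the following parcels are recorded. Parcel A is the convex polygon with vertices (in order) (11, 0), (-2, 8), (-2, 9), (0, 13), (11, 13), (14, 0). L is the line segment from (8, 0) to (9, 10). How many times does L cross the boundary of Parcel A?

1

The segment meets the boundary at (8.174,1.739).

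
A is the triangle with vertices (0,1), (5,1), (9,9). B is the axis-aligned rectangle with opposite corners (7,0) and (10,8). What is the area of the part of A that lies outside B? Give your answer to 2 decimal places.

18.09

|A| = 20, |A∩B| = 1.9097.
|A ∖ B| = |A| − |A∩B| = 20 − 1.9097 = 18.09.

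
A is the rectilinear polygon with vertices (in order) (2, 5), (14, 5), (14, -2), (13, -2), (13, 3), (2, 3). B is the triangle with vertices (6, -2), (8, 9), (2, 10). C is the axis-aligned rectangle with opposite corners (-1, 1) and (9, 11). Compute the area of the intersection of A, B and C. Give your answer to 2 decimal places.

6.18

The intersection is the polygon with vertices (6.909,3), (4.333,3), (3.667,5), (7.273,5).
By the shoelace formula its area is 6.18.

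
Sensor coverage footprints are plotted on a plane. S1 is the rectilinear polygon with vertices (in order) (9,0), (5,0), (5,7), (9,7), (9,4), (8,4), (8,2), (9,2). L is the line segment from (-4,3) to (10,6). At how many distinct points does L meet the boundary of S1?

2

The segment meets the boundary at (9,5.786), (5,4.929).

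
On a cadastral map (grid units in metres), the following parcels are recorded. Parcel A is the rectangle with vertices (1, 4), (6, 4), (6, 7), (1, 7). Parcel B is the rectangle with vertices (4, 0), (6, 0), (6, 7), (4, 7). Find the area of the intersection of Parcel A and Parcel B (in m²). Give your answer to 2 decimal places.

|Parcel A∩Parcel B|: x∈[4,6], y∈[4,7] → 2·3 = 6.

6.00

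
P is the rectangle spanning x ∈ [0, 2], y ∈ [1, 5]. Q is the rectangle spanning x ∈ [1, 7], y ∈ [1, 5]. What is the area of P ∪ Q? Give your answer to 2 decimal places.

28.00

By inclusion–exclusion:
Individual areas: |P| = 8, |Q| = 24.
|P∩Q|: x∈[1,2], y∈[1,5] → 1·4 = 4.
|P ∪ Q| = 32 − 4 = 28.00.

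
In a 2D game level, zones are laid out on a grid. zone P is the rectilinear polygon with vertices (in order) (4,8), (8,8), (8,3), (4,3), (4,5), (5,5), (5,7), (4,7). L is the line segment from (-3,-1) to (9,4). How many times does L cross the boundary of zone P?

2

The segment meets the boundary at (8,3.583), (6.6,3).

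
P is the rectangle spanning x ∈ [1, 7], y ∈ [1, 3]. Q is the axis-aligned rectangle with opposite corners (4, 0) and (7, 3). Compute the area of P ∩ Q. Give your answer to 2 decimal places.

|P∩Q|: x∈[4,7], y∈[1,3] → 3·2 = 6.

6.00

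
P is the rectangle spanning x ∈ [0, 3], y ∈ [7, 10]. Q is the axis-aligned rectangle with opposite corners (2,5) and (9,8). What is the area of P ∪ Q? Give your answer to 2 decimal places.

29.00

By inclusion–exclusion:
Individual areas: |P| = 9, |Q| = 21.
|P∩Q|: x∈[2,3], y∈[7,8] → 1·1 = 1.
|P ∪ Q| = 30 − 1 = 29.00.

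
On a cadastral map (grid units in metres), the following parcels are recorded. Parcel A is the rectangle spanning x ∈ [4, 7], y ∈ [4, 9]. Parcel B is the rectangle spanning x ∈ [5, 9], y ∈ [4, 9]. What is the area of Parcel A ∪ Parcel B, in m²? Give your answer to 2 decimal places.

25.00

By inclusion–exclusion:
Individual areas: |Parcel A| = 15, |Parcel B| = 20.
|Parcel A∩Parcel B|: x∈[5,7], y∈[4,9] → 2·5 = 10.
|Parcel A ∪ Parcel B| = 35 − 10 = 25.00.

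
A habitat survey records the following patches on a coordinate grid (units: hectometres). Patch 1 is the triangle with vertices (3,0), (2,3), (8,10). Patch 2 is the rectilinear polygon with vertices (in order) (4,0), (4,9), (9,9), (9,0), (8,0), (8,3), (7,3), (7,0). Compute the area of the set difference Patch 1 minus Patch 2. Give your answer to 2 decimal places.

6.01

|Patch 1| = 12.5, |Patch 1∩Patch 2| = 6.4881.
|Patch 1 ∖ Patch 2| = |Patch 1| − |Patch 1∩Patch 2| = 12.5 − 6.4881 = 6.01.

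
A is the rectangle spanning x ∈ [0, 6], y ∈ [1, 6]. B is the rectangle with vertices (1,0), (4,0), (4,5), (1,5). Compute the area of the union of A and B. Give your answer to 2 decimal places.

33.00

By inclusion–exclusion:
Individual areas: |A| = 30, |B| = 15.
|A∩B|: x∈[1,4], y∈[1,5] → 3·4 = 12.
|A ∪ B| = 45 − 12 = 33.00.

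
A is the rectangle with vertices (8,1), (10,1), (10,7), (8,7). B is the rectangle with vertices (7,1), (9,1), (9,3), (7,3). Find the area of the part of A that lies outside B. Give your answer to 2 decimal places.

10.00

|A∩B|: x∈[8,9], y∈[1,3] → 1·2 = 2.
|A| = 12.
|A ∖ B| = |A| − |A∩B| = 12 − 2 = 10.00.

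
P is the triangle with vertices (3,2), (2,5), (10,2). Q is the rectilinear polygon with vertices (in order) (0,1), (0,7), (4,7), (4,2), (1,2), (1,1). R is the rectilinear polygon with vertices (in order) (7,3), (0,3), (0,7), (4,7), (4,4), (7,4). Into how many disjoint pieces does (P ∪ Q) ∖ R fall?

(P ∪ Q) ∖ R splits into 2 disjoint pieces (area 9.6875, area 0.0833).

2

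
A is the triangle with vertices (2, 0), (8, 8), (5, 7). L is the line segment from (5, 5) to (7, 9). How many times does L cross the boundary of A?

The segment meets the boundary at (6.2,7.4).

1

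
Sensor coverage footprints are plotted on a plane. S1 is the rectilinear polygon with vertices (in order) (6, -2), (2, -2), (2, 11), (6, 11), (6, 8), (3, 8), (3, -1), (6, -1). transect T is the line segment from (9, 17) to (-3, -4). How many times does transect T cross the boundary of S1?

4

The segment meets the boundary at (2,4.75), (3,6.5), (3.857,8), (5.571,11).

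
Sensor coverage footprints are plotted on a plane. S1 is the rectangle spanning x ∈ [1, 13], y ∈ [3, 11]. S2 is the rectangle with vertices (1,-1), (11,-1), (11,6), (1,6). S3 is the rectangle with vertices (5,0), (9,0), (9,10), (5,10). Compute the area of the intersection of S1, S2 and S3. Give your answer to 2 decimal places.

12.00

The intersection is the polygon with vertices (9,6), (9,3), (5,3), (5,6).
By the shoelace formula its area is 12.00.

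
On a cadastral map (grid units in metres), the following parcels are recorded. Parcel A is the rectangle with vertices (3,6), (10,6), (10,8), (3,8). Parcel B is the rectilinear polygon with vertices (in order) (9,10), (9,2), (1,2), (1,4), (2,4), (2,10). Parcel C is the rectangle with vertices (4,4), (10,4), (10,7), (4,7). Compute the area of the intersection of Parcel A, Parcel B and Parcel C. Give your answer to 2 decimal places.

5.00

The intersection is the polygon with vertices (9,6), (4,6), (4,7), (9,7).
By the shoelace formula its area is 5.00.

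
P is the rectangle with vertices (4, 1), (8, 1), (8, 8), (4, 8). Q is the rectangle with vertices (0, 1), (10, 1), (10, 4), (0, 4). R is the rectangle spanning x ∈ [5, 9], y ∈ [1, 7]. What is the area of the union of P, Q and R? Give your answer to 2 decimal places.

By inclusion–exclusion:
Individual areas: |P| = 28, |Q| = 30, |R| = 24.
|P∩Q|: x∈[4,8], y∈[1,4] → 4·3 = 12.
|P∩R|: x∈[5,8], y∈[1,7] → 3·6 = 18.
|Q∩R|: x∈[5,9], y∈[1,4] → 4·3 = 12.
|P∩Q∩R| = 9.
|P ∪ Q ∪ R| = 82 − 42 + 9 = 49.00.

49.00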